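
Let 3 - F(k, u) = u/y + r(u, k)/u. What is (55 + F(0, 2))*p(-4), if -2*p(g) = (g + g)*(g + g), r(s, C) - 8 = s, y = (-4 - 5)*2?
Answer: -15296/9 ≈ -1699.6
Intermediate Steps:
y = -18 (y = -9*2 = -18)
r(s, C) = 8 + s
p(g) = -2*g**2 (p(g) = -(g + g)*(g + g)/2 = -2*g*2*g/2 = -2*g**2)
F(k, u) = 3 + u/18 - (8 + u)/u (F(k, u) = 3 - (u/(-18) + (8 + u)/u) = 3 - (u*(-1/18) + (8 + u)/u) = 3 - (-u/18 + (8 + u)/u) = 3 + (u/18 - (8 + u)/u) = 3 + u/18 - (8 + u)/u)
(55 + F(0, 2))*p(-4) = (55 + (2 - 8/2 + (1/18)*2))*(-2*(-4)**2) = (55 + (2 - 8*1/2 + 1/9))*(-2*16) = (55 + (2 - 4 + 1/9))*(-32) = (55 - 17/9)*(-32) = (478/9)*(-32) = -15296/9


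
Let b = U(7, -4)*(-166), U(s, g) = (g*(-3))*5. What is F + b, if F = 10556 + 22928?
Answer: 23524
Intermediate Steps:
F = 33484
U(s, g) = -15*g (U(s, g) = -3*g*5 = -15*g)
b = -9960 (b = -15*(-4)*(-166) = 60*(-166) = -9960)
F + b = 33484 - 9960 = 23524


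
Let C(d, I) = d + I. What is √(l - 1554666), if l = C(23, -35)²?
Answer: I*√1554522 ≈ 1246.8*I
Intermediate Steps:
C(d, I) = I + d
l = 144 (l = (-35 + 23)² = (-12)² = 144)
√(l - 1554666) = √(144 - 1554666) = √(-1554522) = I*√1554522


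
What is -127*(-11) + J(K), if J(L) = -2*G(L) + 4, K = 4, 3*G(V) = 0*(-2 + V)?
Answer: 1401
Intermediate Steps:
G(V) = 0 (G(V) = (0*(-2 + V))/3 = (⅓)*0 = 0)
J(L) = 4 (J(L) = -2*0 + 4 = 0 + 4 = 4)
-127*(-11) + J(K) = -127*(-11) + 4 = 1397 + 4 = 1401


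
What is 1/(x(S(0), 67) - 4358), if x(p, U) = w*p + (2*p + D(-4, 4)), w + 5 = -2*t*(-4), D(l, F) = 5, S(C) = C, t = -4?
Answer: -1/4353 ≈ -0.00022973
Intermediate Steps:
w = -37 (w = -5 - 2*(-4)*(-4) = -5 + 8*(-4) = -5 - 32 = -37)
x(p, U) = 5 - 35*p (x(p, U) = -37*p + (2*p + 5) = -37*p + (5 + 2*p) = 5 - 35*p)
1/(x(S(0), 67) - 4358) = 1/((5 - 35*0) - 4358) = 1/((5 + 0) - 4358) = 1/(5 - 4358) = 1/(-4353) = -1/4353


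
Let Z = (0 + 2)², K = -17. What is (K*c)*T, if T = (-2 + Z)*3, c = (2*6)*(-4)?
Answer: 4896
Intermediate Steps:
c = -48 (c = 12*(-4) = -48)
Z = 4 (Z = 2² = 4)
T = 6 (T = (-2 + 4)*3 = 2*3 = 6)
(K*c)*T = -17*(-48)*6 = 816*6 = 4896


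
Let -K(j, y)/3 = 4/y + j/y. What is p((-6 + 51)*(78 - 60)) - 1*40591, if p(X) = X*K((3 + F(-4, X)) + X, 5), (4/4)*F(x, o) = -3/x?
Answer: -876035/2 ≈ -4.3802e+5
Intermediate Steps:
F(x, o) = -3/x
K(j, y) = -12/y - 3*j/y (K(j, y) = -3*(4/y + j/y) = -12/y - 3*j/y)
p(X) = X*(-93/20 - 3*X/5) (p(X) = X*(3*(-4 - ((3 - 3/(-4)) + X))/5) = X*(3*(⅕)*(-4 - ((3 - 3*(-¼)) + X))) = X*(3*(⅕)*(-4 - ((3 + ¾) + X))) = X*(3*(⅕)*(-4 - (15/4 + X))) = X*(3*(⅕)*(-4 + (-15/4 - X))) = X*(3*(⅕)*(-31/4 - X)) = X*(-93/20 - 3*X/5))
p((-6 + 51)*(78 - 60)) - 1*40591 = -3*(-6 + 51)*(78 - 60)*(31 + 4*((-6 + 51)*(78 - 60)))/20 - 1*40591 = -3*45*18*(31 + 4*(45*18))/20 - 40591 = -3/20*810*(31 + 4*810) - 40591 = -3/20*810*(31 + 3240) - 40591 = -3/20*810*3271 - 40591 = -794853/2 - 40591 = -876035/2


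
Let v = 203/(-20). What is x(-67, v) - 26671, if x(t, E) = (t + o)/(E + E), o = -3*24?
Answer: -5412823/203 ≈ -26664.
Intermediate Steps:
o = -72
v = -203/20 (v = 203*(-1/20) = -203/20 ≈ -10.150)
x(t, E) = (-72 + t)/(2*E) (x(t, E) = (t - 72)/(E + E) = (-72 + t)/((2*E)) = (-72 + t)*(1/(2*E)) = (-72 + t)/(2*E))
x(-67, v) - 26671 = (-72 - 67)/(2*(-203/20)) - 26671 = (½)*(-20/203)*(-139) - 26671 = 1390/203 - 26671 = -5412823/203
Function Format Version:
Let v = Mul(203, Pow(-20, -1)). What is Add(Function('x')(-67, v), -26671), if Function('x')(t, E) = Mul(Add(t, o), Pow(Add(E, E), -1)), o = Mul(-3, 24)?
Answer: Rational(-5412823, 203) ≈ -26664.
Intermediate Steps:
o = -72
v = Rational(-203, 20) (v = Mul(203, Rational(-1, 20)) = Rational(-203, 20) ≈ -10.150)
Function('x')(t, E) = Mul(Rational(1, 2), Pow(E, -1), Add(-72, t)) (Function('x')(t, E) = Mul(Add(t, -72), Pow(Add(E, E), -1)) = Mul(Add(-72, t), Pow(Mul(2, E), -1)) = Mul(Add(-72, t), Mul(Rational(1, 2), Pow(E, -1))) = Mul(Rational(1, 2), Pow(E, -1), Add(-72, t)))
Add(Function('x')(-67, v), -26671) = Add(Mul(Rational(1, 2), Pow(Rational(-203, 20), -1), Add(-72, -67)), -26671) = Add(Mul(Rational(1, 2), Rational(-20, 203), -139), -26671) = Add(Rational(1390, 203), -26671) = Rational(-5412823, 203)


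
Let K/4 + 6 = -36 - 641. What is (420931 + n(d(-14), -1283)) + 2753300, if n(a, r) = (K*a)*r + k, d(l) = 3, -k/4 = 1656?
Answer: 13683075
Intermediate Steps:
K = -2732 (K = -24 + 4*(-36 - 641) = -24 + 4*(-677) = -24 - 2708 = -2732)
k = -6624 (k = -4*1656 = -6624)
n(a, r) = -6624 - 2732*a*r (n(a, r) = (-2732*a)*r - 6624 = -2732*a*r - 6624 = -6624 - 2732*a*r)
(420931 + n(d(-14), -1283)) + 2753300 = (420931 + (-6624 - 2732*3*(-1283))) + 2753300 = (420931 + (-6624 + 10515468)) + 2753300 = (420931 + 10508844) + 2753300 = 10929775 + 2753300 = 13683075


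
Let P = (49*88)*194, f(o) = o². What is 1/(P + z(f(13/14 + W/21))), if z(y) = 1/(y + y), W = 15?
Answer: 529/442523410 ≈ 1.1954e-6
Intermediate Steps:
P = 836528 (P = 4312*194 = 836528)
z(y) = 1/(2*y)
1/(P + z(f(13/14 + W/21))) = 1/(836528 + 1/(2*((13/14 + 15/21)²))) = 1/(836528 + 1/(2*((13*(1/14) + 15*(1/21))²))) = 1/(836528 + 1/(2*((13/14 + 5/7)²))) = 1/(836528 + 1/(2*((23/14)²))) = 1/(836528 + 1/(2*(529/196))) = 1/(836528 + (½)*(196/529)) = 1/(836528 + 98/529) = 1/(442523410/529) = 529/442523410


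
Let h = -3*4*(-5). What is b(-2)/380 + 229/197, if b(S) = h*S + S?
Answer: 31493/37430 ≈ 0.84138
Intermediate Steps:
h = 60 (h = -12*(-5) = 60)
b(S) = 61*S (b(S) = 60*S + S = 61*S)
b(-2)/380 + 229/197 = (61*(-2))/380 + 229/197 = -122*1/380 + 229*(1/197) = -61/190 + 229/197 = 31493/37430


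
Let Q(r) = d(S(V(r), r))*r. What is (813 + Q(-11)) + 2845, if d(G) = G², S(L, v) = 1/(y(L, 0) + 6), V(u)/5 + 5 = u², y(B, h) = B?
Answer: 1256142557/343396 ≈ 3658.0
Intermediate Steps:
V(u) = -25 + 5*u²
S(L, v) = 1/(6 + L) (S(L, v) = 1/(L + 6) = 1/(6 + L))
Q(r) = r/(-19 + 5*r²)² (Q(r) = (1/(6 + (-25 + 5*r²)))²*r = (1/(-19 + 5*r²))²*r = r/(-19 + 5*r²)²)
(813 + Q(-11)) + 2845 = (813 - 11/(-19 + 5*(-11)²)²) + 2845 = (813 - 11/(-19 + 5*121)²) + 2845 = (813 - 11/(-19 + 605)²) + 2845 = (813 - 11/586²) + 2845 = (813 - 11*1/343396) + 2845 = (813 - 11/343396) + 2845 = 279180937/343396 + 2845 = 1256142557/343396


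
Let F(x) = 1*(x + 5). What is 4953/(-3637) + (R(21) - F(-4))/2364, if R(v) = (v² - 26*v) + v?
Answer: -12018037/8597868 ≈ -1.3978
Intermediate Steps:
F(x) = 5 + x (F(x) = 1*(5 + x) = 5 + x)
R(v) = v² - 25*v
4953/(-3637) + (R(21) - F(-4))/2364 = 4953/(-3637) + (21*(-25 + 21) - (5 - 4))/2364 = 4953*(-1/3637) + (21*(-4) - 1*1)*(1/2364) = -4953/3637 + (-84 - 1)*(1/2364) = -4953/3637 - 85*1/2364 = -4953/3637 - 85/2364 = -12018037/8597868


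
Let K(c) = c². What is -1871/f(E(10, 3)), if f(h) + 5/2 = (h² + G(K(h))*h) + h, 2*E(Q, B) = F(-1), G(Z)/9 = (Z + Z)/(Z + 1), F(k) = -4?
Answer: 18710/293 ≈ 63.857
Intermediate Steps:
G(Z) = 18*Z/(1 + Z) (G(Z) = 9*((Z + Z)/(Z + 1)) = 9*((2*Z)/(1 + Z)) = 9*(2*Z/(1 + Z)) = 18*Z/(1 + Z))
E(Q, B) = -2 (E(Q, B) = (½)*(-4) = -2)
f(h) = -5/2 + h + h² + 18*h³/(1 + h²) (f(h) = -5/2 + ((h² + (18*h²/(1 + h²))*h) + h) = -5/2 + ((h² + 18*h³/(1 + h²)) + h) = -5/2 + (h + h² + 18*h³/(1 + h²)) = -5/2 + h + h² + 18*h³/(1 + h²))
-1871/f(E(10, 3)) = -1871*2*(1 + (-2)²)/(36*(-2)³ + (1 + (-2)²)*(-5 + 2*(-2) + 2*(-2)²)) = -1871*2*(1 + 4)/(36*(-8) + (1 + 4)*(-5 - 4 + 2*4)) = -1871*10/(-288 + 5*(-5 - 4 + 8)) = -1871*10/(-288 + 5*(-1)) = -1871*10/(-288 - 5) = -1871/((½)*(⅕)*(-293)) = -1871/(-293/10) = -1871*(-10/293) = 18710/293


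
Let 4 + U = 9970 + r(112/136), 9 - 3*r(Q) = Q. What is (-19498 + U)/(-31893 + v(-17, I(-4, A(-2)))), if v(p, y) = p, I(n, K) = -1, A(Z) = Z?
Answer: 485993/1627410 ≈ 0.29863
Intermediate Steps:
r(Q) = 3 - Q/3
U = 508405/51 (U = -4 + (9970 + (3 - 112/(3*136))) = -4 + (9970 + (3 - ⅓*14/17)) = -4 + (9970 + (3 - 14/51)) = -4 + (9970 + 139/51) = -4 + 508609/51 = 508405/51 ≈ 9968.7)
(-19498 + U)/(-31893 + v(-17, I(-4, A(-2)))) = (-19498 + 508405/51)/(-31893 - 17) = -485993/51/(-31910) = -485993/51*(-1/31910) = 485993/1627410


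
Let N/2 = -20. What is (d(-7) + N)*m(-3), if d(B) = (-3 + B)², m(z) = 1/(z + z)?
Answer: -10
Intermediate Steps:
m(z) = 1/(2*z)
N = -40 (N = 2*(-20) = -40)
(d(-7) + N)*m(-3) = ((-3 - 7)² - 40)*((½)/(-3)) = ((-10)² - 40)*((½)*(-⅓)) = (100 - 40)*(-⅙) = 60*(-⅙) = -10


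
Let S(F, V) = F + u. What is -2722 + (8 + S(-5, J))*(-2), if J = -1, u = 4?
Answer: -2736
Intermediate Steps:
S(F, V) = 4 + F (S(F, V) = F + 4 = 4 + F)
-2722 + (8 + S(-5, J))*(-2) = -2722 + (8 + (4 - 5))*(-2) = -2722 + (8 - 1)*(-2) = -2722 + 7*(-2) = -2722 - 14 = -2736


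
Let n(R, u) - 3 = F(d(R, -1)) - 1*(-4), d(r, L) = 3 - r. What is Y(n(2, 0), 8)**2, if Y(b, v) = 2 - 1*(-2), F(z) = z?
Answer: 16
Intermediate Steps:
n(R, u) = 10 - R (n(R, u) = 3 + ((3 - R) - 1*(-4)) = 3 + ((3 - R) + 4) = 3 + (7 - R) = 10 - R)
Y(b, v) = 4 (Y(b, v) = 2 + 2 = 4)
Y(n(2, 0), 8)**2 = 4**2 = 16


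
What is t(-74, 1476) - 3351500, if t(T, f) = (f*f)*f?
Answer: 3212226676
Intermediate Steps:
t(T, f) = f³ (t(T, f) = f²*f = f³)
t(-74, 1476) - 3351500 = 1476³ - 3351500 = 3215578176 - 3351500 = 3212226676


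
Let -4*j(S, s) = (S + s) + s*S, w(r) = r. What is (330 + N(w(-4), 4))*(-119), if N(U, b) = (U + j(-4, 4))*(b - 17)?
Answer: -39270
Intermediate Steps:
j(S, s) = -S/4 - s/4 - S*s/4 (j(S, s) = -((S + s) + s*S)/4 = -((S + s) + S*s)/4 = -(S + s + S*s)/4 = -S/4 - s/4 - S*s/4)
N(U, b) = (-17 + b)*(4 + U) (N(U, b) = (U + (-1/4*(-4) - 1/4*4 - 1/4*(-4)*4))*(b - 17) = (U + (1 - 1 + 4))*(-17 + b) = (U + 4)*(-17 + b) = (4 + U)*(-17 + b) = (-17 + b)*(4 + U))
(330 + N(w(-4), 4))*(-119) = (330 + (-68 - 17*(-4) + 4*4 - 4*4))*(-119) = (330 + (-68 + 68 + 16 - 16))*(-119) = (330 + 0)*(-119) = 330*(-119) = -39270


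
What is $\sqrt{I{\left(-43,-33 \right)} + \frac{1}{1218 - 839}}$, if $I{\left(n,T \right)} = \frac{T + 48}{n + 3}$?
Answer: $\frac{i \sqrt{855782}}{1516} \approx 0.61021 i$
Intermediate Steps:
$I{\left(n,T \right)} = \frac{48 + T}{3 + n}$
$\sqrt{I{\left(-43,-33 \right)} + \frac{1}{1218 - 839}} = \sqrt{\frac{48 - 33}{3 - 43} + \frac{1}{1218 - 839}} = \sqrt{\frac{1}{-40} \cdot 15 + \frac{1}{379}} = \sqrt{\left(- \frac{1}{40}\right) 15 + \frac{1}{379}} = \sqrt{- \frac{3}{8} + \frac{1}{379}} = \sqrt{- \frac{1129}{3032}} = \frac{i \sqrt{855782}}{1516}$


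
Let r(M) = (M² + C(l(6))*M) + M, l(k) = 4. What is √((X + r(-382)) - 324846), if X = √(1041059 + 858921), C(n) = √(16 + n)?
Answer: √(-179304 - 764*√5 + 2*√474995) ≈ 423.83*I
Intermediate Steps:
r(M) = M + M² + 2*M*√5 (r(M) = (M² + √(16 + 4)*M) + M = (M² + √20*M) + M = (M² + (2*√5)*M) + M = (M² + 2*M*√5) + M = M + M² + 2*M*√5)
X = 2*√474995 (X = √1899980 = 2*√474995 ≈ 1378.4)
√((X + r(-382)) - 324846) = √((2*√474995 - 382*(1 - 382 + 2*√5)) - 324846) = √((2*√474995 - 382*(-381 + 2*√5)) - 324846) = √((2*√474995 + (145542 - 764*√5)) - 324846) = √((145542 - 764*√5 + 2*√474995) - 324846) = √(-179304 - 764*√5 + 2*√474995)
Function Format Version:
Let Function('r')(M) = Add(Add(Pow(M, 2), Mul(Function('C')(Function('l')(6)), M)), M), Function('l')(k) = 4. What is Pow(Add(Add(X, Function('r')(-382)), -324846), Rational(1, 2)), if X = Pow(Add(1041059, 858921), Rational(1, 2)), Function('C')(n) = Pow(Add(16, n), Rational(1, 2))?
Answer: Pow(Add(-179304, Mul(-764, Pow(5, Rational(1, 2))), Mul(2, Pow(474995, Rational(1, 2)))), Rational(1, 2)) ≈ Mul(423.83, I)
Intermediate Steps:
Function('r')(M) = Add(M, Pow(M, 2), Mul(2, M, Pow(5, Rational(1, 2)))) (Function('r')(M) = Add(Add(Pow(M, 2), Mul(Pow(Add(16, 4), Rational(1, 2)), M)), M) = Add(Add(Pow(M, 2), Mul(Pow(20, Rational(1, 2)), M)), M) = Add(Add(Pow(M, 2), Mul(Mul(2, Pow(5, Rational(1, 2))), M)), M) = Add(Add(Pow(M, 2), Mul(2, M, Pow(5, Rational(1, 2)))), M) = Add(M, Pow(M, 2), Mul(2, M, Pow(5, Rational(1, 2)))))
X = Mul(2, Pow(474995, Rational(1, 2))) (X = Pow(1899980, Rational(1, 2)) = Mul(2, Pow(474995, Rational(1, 2))) ≈ 1378.4)
Pow(Add(Add(X, Function('r')(-382)), -324846), Rational(1, 2)) = Pow(Add(Add(Mul(2, Pow(474995, Rational(1, 2))), Mul(-382, Add(1, -382, Mul(2, Pow(5, Rational(1, 2)))))), -324846), Rational(1, 2)) = Pow(Add(Add(Mul(2, Pow(474995, Rational(1, 2))), Mul(-382, Add(-381, Mul(2, Pow(5, Rational(1, 2)))))), -324846), Rational(1, 2)) = Pow(Add(Add(Mul(2, Pow(474995, Rational(1, 2))), Add(145542, Mul(-764, Pow(5, Rational(1, 2))))), -324846), Rational(1, 2)) = Pow(Add(Add(145542, Mul(-764, Pow(5, Rational(1, 2))), Mul(2, Pow(474995, Rational(1, 2)))), -324846), Rational(1, 2)) = Pow(Add(-179304, Mul(-764, Pow(5, Rational(1, 2))), Mul(2, Pow(474995, Rational(1, 2)))), Rational(1, 2))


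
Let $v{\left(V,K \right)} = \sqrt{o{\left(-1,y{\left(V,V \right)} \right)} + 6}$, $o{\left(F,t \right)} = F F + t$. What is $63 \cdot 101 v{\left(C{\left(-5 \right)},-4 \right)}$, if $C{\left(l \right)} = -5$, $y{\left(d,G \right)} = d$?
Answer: $6363 \sqrt{2} \approx 8998.6$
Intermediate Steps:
$o{\left(F,t \right)} = t + F^{2}$ ($o{\left(F,t \right)} = F^{2} + t = t + F^{2}$)
$v{\left(V,K \right)} = \sqrt{7 + V}$ ($v{\left(V,K \right)} = \sqrt{\left(V + \left(-1\right)^{2}\right) + 6} = \sqrt{\left(V + 1\right) + 6} = \sqrt{\left(1 + V\right) + 6} = \sqrt{7 + V}$)
$63 \cdot 101 v{\left(C{\left(-5 \right)},-4 \right)} = 63 \cdot 101 \sqrt{7 - 5} = 6363 \sqrt{2}$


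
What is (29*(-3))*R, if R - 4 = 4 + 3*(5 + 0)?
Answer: -2001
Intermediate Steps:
R = 23 (R = 4 + (4 + 3*(5 + 0)) = 4 + (4 + 3*5) = 4 + (4 + 15) = 4 + 19 = 23)
(29*(-3))*R = (29*(-3))*23 = -87*23 = -2001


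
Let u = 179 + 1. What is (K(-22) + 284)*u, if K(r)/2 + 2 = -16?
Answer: 44640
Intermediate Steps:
K(r) = -36 (K(r) = -4 + 2*(-16) = -4 - 32 = -36)
u = 180
(K(-22) + 284)*u = (-36 + 284)*180 = 248*180 = 44640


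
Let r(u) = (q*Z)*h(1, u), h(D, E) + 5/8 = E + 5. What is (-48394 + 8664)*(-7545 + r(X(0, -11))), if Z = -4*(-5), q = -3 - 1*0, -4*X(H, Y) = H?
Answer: 310191975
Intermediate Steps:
h(D, E) = 35/8 + E (h(D, E) = -5/8 + (E + 5) = -5/8 + (5 + E) = 35/8 + E)
X(H, Y) = -H/4
q = -3 (q = -3 + 0 = -3)
Z = 20
r(u) = -525/2 - 60*u (r(u) = (-3*20)*(35/8 + u) = -60*(35/8 + u) = -525/2 - 60*u)
(-48394 + 8664)*(-7545 + r(X(0, -11))) = (-48394 + 8664)*(-7545 + (-525/2 - (-15)*0)) = -39730*(-7545 + (-525/2 - 60*0)) = -39730*(-7545 + (-525/2 + 0)) = -39730*(-7545 - 525/2) = -39730*(-15615/2) = 310191975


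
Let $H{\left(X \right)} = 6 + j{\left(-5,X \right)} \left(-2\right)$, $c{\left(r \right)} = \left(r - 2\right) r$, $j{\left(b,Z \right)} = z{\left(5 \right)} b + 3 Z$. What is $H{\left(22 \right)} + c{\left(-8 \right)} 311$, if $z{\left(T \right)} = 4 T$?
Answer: $24954$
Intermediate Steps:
$j{\left(b,Z \right)} = 3 Z + 20 b$ ($j{\left(b,Z \right)} = 4 \cdot 5 b + 3 Z = 20 b + 3 Z = 3 Z + 20 b$)
$c{\left(r \right)} = r \left(-2 + r\right)$ ($c{\left(r \right)} = \left(-2 + r\right) r = r \left(-2 + r\right)$)
$H{\left(X \right)} = 206 - 6 X$ ($H{\left(X \right)} = 6 + \left(3 X + 20 \left(-5\right)\right) \left(-2\right) = 6 + \left(3 X - 100\right) \left(-2\right) = 6 + \left(-100 + 3 X\right) \left(-2\right) = 6 - \left(-200 + 6 X\right) = 206 - 6 X$)
$H{\left(22 \right)} + c{\left(-8 \right)} 311 = \left(206 - 132\right) + - 8 \left(-2 - 8\right) 311 = \left(206 - 132\right) + \left(-8\right) \left(-10\right) 311 = 74 + 80 \cdot 311 = 74 + 24880 = 24954$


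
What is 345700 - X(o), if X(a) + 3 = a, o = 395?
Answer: 345308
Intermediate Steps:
X(a) = -3 + a
345700 - X(o) = 345700 - (-3 + 395) = 345700 - 1*392 = 345700 - 392 = 345308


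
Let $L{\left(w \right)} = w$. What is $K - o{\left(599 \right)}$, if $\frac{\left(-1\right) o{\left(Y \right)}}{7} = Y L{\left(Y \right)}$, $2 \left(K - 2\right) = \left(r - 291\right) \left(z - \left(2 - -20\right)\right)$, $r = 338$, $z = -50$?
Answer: $2509917$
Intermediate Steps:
$K = -1690$ ($K = 2 + \frac{\left(338 - 291\right) \left(-50 - \left(2 - -20\right)\right)}{2} = 2 + \frac{47 \left(-50 - \left(2 + 20\right)\right)}{2} = 2 + \frac{47 \left(-50 - 22\right)}{2} = 2 + \frac{47 \left(-72\right)}{2} = 2 + \frac{1}{2} \left(-3384\right) = 2 - 1692 = -1690$)
$o{\left(Y \right)} = - 7 Y^{2}$ ($o{\left(Y \right)} = - 7 Y Y = - 7 Y^{2}$)
$K - o{\left(599 \right)} = -1690 - - 7 \cdot 599^{2} = -1690 - \left(-7\right) 358801 = -1690 - -2511607 = -1690 + 2511607 = 2509917$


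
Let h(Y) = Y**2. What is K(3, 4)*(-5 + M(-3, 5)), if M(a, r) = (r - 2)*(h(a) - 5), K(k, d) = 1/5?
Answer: 7/5 ≈ 1.4000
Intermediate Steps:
K(k, d) = 1/5
M(a, r) = (-5 + a**2)*(-2 + r) (M(a, r) = (r - 2)*(a**2 - 5) = (-2 + r)*(-5 + a**2) = (-5 + a**2)*(-2 + r))
K(3, 4)*(-5 + M(-3, 5)) = (-5 + (10 - 5*5 - 2*(-3)**2 + 5*(-3)**2))/5 = (-5 + (10 - 25 - 2*9 + 5*9))/5 = (-5 + (10 - 25 - 18 + 45))/5 = (-5 + 12)/5 = (1/5)*7 = 7/5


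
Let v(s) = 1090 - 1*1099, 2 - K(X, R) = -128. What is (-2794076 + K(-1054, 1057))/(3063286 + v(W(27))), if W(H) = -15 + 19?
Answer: -2793946/3063277 ≈ -0.91208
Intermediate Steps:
K(X, R) = 130 (K(X, R) = 2 - 1*(-128) = 2 + 128 = 130)
W(H) = 4
v(s) = -9 (v(s) = 1090 - 1099 = -9)
(-2794076 + K(-1054, 1057))/(3063286 + v(W(27))) = (-2794076 + 130)/(3063286 - 9) = -2793946/3063277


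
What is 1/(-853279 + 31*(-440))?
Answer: -1/866919 ≈ -1.1535e-6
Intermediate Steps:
1/(-853279 + 31*(-440)) = 1/(-853279 - 13640) = 1/(-866919) = -1/866919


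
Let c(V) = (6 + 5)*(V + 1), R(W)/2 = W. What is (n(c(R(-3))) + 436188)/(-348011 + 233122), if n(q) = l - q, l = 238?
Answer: -436481/114889 ≈ -3.7992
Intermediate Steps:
R(W) = 2*W
c(V) = 11 + 11*V (c(V) = 11*(1 + V) = 11 + 11*V)
n(q) = 238 - q
(n(c(R(-3))) + 436188)/(-348011 + 233122) = ((238 - (11 + 11*(2*(-3)))) + 436188)/(-348011 + 233122) = ((238 - (11 + 11*(-6))) + 436188)/(-114889) = ((238 - (11 - 66)) + 436188)*(-1/114889) = ((238 - 1*(-55)) + 436188)*(-1/114889) = ((238 + 55) + 436188)*(-1/114889) = (293 + 436188)*(-1/114889) = 436481*(-1/114889) = -436481/114889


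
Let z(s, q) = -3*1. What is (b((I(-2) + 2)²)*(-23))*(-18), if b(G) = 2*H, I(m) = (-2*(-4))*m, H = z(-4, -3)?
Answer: -2484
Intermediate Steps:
z(s, q) = -3
H = -3
I(m) = 8*m
b(G) = -6 (b(G) = 2*(-3) = -6)
(b((I(-2) + 2)²)*(-23))*(-18) = -6*(-23)*(-18) = 138*(-18) = -2484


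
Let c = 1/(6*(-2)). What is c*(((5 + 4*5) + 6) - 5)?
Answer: -13/6 ≈ -2.1667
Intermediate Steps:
c = -1/12 (c = 1/(-12) = 1*(-1/12) = -1/12 ≈ -0.083333)
c*(((5 + 4*5) + 6) - 5) = -(((5 + 4*5) + 6) - 5)/12 = -(((5 + 20) + 6) - 5)/12 = -((25 + 6) - 5)/12 = -(31 - 5)/12 = -1/12*26 = -13/6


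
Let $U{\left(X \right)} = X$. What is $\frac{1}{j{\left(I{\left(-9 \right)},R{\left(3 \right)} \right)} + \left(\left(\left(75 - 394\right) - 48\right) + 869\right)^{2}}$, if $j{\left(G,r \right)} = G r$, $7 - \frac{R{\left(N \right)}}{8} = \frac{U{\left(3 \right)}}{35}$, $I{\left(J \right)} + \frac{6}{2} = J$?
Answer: $\frac{35}{8796908} \approx 3.9787 \cdot 10^{-6}$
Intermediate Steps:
$I{\left(J \right)} = -3 + J$
$R{\left(N \right)} = \frac{1936}{35}$ ($R{\left(N \right)} = 56 - 8 \cdot \frac{3}{35} = 56 - 8 \cdot 3 \cdot \frac{1}{35} = 56 - \frac{24}{35} = \frac{1936}{35}$)
$\frac{1}{j{\left(I{\left(-9 \right)},R{\left(3 \right)} \right)} + \left(\left(\left(75 - 394\right) - 48\right) + 869\right)^{2}} = \frac{1}{\left(-3 - 9\right) \frac{1936}{35} + \left(\left(\left(75 - 394\right) - 48\right) + 869\right)^{2}} = \frac{1}{\left(-12\right) \frac{1936}{35} + \left(\left(-319 - 48\right) + 869\right)^{2}} = \frac{1}{- \frac{23232}{35} + \left(-367 + 869\right)^{2}} = \frac{1}{- \frac{23232}{35} + 502^{2}} = \frac{1}{- \frac{23232}{35} + 252004} = \frac{1}{\frac{8796908}{35}} = \frac{35}{8796908}$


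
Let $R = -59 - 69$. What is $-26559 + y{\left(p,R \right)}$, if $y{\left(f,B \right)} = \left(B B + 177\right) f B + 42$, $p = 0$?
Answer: $-26517$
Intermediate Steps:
$R = -128$
$y{\left(f,B \right)} = 42 + B f \left(177 + B^{2}\right)$ ($y{\left(f,B \right)} = \left(B^{2} + 177\right) f B + 42 = \left(177 + B^{2}\right) f B + 42 = f \left(177 + B^{2}\right) B + 42 = B f \left(177 + B^{2}\right) + 42 = 42 + B f \left(177 + B^{2}\right)$)
$-26559 + y{\left(p,R \right)} = -26559 + \left(42 + 0 \left(-128\right)^{3} + 177 \left(-128\right) 0\right) = -26559 + \left(42 + 0 \left(-2097152\right) + 0\right) = -26559 + \left(42 + 0 + 0\right) = -26559 + 42 = -26517$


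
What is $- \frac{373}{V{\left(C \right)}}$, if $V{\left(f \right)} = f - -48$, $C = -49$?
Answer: $373$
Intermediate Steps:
$V{\left(f \right)} = 48 + f$ ($V{\left(f \right)} = f + 48 = 48 + f$)
$- \frac{373}{V{\left(C \right)}} = - \frac{373}{48 - 49} = - \frac{373}{-1} = \left(-373\right) \left(-1\right) = 373$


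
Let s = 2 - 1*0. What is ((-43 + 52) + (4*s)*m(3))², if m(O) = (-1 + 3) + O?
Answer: 2401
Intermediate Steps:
s = 2 (s = 2 + 0 = 2)
m(O) = 2 + O
((-43 + 52) + (4*s)*m(3))² = ((-43 + 52) + (4*2)*(2 + 3))² = (9 + 8*5)² = (9 + 40)² = 49² = 2401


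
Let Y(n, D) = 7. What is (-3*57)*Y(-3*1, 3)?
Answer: -1197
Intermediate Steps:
(-3*57)*Y(-3*1, 3) = -3*57*7 = -171*7 = -1197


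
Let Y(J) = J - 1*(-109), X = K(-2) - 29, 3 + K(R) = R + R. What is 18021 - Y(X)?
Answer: 17948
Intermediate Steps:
K(R) = -3 + 2*R (K(R) = -3 + (R + R) = -3 + 2*R)
X = -36 (X = (-3 + 2*(-2)) - 29 = (-3 - 4) - 29 = -7 - 29 = -36)
Y(J) = 109 + J (Y(J) = J + 109 = 109 + J)
18021 - Y(X) = 18021 - (109 - 36) = 18021 - 1*73 = 18021 - 73 = 17948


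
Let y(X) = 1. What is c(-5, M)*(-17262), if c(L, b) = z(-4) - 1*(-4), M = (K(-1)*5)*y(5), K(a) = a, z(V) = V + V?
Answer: 69048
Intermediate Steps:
z(V) = 2*V
M = -5 (M = -1*5*1 = -5*1 = -5)
c(L, b) = -4 (c(L, b) = 2*(-4) - 1*(-4) = -8 + 4 = -4)
c(-5, M)*(-17262) = -4*(-17262) = 69048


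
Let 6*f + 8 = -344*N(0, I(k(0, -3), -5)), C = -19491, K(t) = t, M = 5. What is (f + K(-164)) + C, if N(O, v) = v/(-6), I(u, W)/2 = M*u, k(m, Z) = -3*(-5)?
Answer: -18223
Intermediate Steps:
k(m, Z) = 15
I(u, W) = 10*u (I(u, W) = 2*(5*u) = 10*u)
N(O, v) = -v/6 (N(O, v) = v*(-1/6) = -v/6)
f = 1432 (f = -4/3 + (-(-172)*10*15/3)/6 = -4/3 + (-(-172)*150/3)/6 = -4/3 + (-344*(-25))/6 = -4/3 + (1/6)*8600 = -4/3 + 4300/3 = 1432)
(f + K(-164)) + C = (1432 - 164) - 19491 = 1268 - 19491 = -18223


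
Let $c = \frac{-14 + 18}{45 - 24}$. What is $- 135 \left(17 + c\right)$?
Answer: $- \frac{16245}{7} \approx -2320.7$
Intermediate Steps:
$c = \frac{4}{21} \approx 0.19048$
$- 135 \left(17 + c\right) = - 135 \left(17 + \frac{4}{21}\right) = \left(-135\right) \frac{361}{21} = - \frac{16245}{7}$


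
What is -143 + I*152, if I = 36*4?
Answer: 21745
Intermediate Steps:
I = 144
-143 + I*152 = -143 + 144*152 = -143 + 21888 = 21745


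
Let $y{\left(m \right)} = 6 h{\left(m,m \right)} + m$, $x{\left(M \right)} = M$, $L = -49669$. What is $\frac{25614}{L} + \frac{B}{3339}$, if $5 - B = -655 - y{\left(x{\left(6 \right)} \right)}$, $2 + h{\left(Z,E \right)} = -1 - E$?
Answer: $- \frac{6125302}{18427199} \approx -0.33241$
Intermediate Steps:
$h{\left(Z,E \right)} = -3 - E$ ($h{\left(Z,E \right)} = -2 - \left(1 + E\right) = -3 - E$)
$y{\left(m \right)} = -18 - 5 m$ ($y{\left(m \right)} = 6 \left(-3 - m\right) + m = \left(-18 - 6 m\right) + m = -18 - 5 m$)
$B = 612$ ($B = 5 - \left(-655 - \left(-18 - 30\right)\right) = 5 - \left(-655 - -48\right) = 5 - \left(-655 + 48\right) = 5 - -607 = 5 + 607 = 612$)
$\frac{25614}{L} + \frac{B}{3339} = \frac{25614}{-49669} + \frac{612}{3339} = 25614 \left(- \frac{1}{49669}\right) + 612 \cdot \frac{1}{3339} = - \frac{25614}{49669} + \frac{68}{371} = - \frac{6125302}{18427199}$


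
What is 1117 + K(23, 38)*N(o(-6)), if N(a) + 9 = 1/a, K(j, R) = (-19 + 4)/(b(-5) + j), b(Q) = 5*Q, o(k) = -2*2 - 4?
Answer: 16777/16 ≈ 1048.6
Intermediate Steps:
o(k) = -8 (o(k) = -4 - 4 = -8)
K(j, R) = -15/(-25 + j) (K(j, R) = (-19 + 4)/(5*(-5) + j) = -15/(-25 + j))
N(a) = -9 + 1/a
1117 + K(23, 38)*N(o(-6)) = 1117 + (-15/(-25 + 23))*(-9 + 1/(-8)) = 1117 + (-15/(-2))*(-9 - 1/8) = 1117 - 15*(-1/2)*(-73/8) = 1117 + (15/2)*(-73/8) = 1117 - 1095/16 = 16777/16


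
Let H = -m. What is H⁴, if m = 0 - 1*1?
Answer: 1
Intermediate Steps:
m = -1 (m = 0 - 1 = -1)
H = 1 (H = -1*(-1) = 1)
H⁴ = 1⁴ = 1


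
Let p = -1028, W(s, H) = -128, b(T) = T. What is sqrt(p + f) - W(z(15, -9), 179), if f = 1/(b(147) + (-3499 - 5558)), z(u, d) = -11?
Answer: 128 + I*sqrt(1007542910)/990 ≈ 128.0 + 32.062*I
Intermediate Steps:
f = -1/8910 (f = 1/(147 + (-3499 - 5558)) = 1/(147 - 9057) = 1/(-8910) = -1/8910 ≈ -0.00011223)
sqrt(p + f) - W(z(15, -9), 179) = sqrt(-1028 - 1/8910) - 1*(-128) = sqrt(-9159481/8910) + 128 = I*sqrt(1007542910)/990 + 128 = 128 + I*sqrt(1007542910)/990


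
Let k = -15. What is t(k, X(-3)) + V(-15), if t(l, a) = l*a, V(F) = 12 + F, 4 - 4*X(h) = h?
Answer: -117/4 ≈ -29.250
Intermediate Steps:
X(h) = 1 - h/4
t(l, a) = a*l
t(k, X(-3)) + V(-15) = (1 - ¼*(-3))*(-15) + (12 - 15) = (1 + ¾)*(-15) - 3 = (7/4)*(-15) - 3 = -105/4 - 3 = -117/4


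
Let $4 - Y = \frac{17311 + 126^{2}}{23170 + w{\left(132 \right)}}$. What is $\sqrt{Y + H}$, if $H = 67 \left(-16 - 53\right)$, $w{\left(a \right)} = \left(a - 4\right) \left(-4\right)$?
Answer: $\frac{i \sqrt{2372077099762}}{22658} \approx 67.974 i$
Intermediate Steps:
$w{\left(a \right)} = 16 - 4 a$ ($w{\left(a \right)} = \left(-4 + a\right) \left(-4\right) = 16 - 4 a$)
$H = -4623$ ($H = 67 \left(-69\right) = -4623$)
$Y = \frac{57445}{22658}$ ($Y = 4 - \frac{17311 + 126^{2}}{23170 + \left(16 - 528\right)} = 4 - \frac{17311 + 15876}{23170 + \left(16 - 528\right)} = 4 - \frac{33187}{23170 - 512} = 4 - \frac{33187}{22658} = \frac{57445}{22658} \approx 2.5353$)
$\sqrt{Y + H} = \sqrt{\frac{57445}{22658} - 4623} = \sqrt{- \frac{104690489}{22658}} = \frac{i \sqrt{2372077099762}}{22658}$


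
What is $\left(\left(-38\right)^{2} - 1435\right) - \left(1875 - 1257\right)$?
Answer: $-609$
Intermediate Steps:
$\left(\left(-38\right)^{2} - 1435\right) - \left(1875 - 1257\right) = \left(1444 - 1435\right) - 618 = 9 - 618 = -609$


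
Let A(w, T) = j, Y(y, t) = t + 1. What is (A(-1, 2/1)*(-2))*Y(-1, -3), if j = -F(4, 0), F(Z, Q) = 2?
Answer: -8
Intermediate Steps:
Y(y, t) = 1 + t
j = -2 (j = -1*2 = -2)
A(w, T) = -2
(A(-1, 2/1)*(-2))*Y(-1, -3) = (-2*(-2))*(1 - 3) = 4*(-2) = -8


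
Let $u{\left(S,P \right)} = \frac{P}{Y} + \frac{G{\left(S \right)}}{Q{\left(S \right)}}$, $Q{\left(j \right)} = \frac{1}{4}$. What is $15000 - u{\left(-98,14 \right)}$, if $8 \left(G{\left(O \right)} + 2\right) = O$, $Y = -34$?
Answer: $\frac{255976}{17} \approx 15057.0$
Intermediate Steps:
$Q{\left(j \right)} = \frac{1}{4}$
$G{\left(O \right)} = -2 + \frac{O}{8}$
$u{\left(S,P \right)} = -8 + \frac{S}{2} - \frac{P}{34}$ ($u{\left(S,P \right)} = \frac{P}{-34} + \left(-2 + \frac{S}{8}\right) \frac{1}{\frac{1}{4}} = P \left(- \frac{1}{34}\right) + \left(-2 + \frac{S}{8}\right) 4 = - \frac{P}{34} + \left(-8 + \frac{S}{2}\right) = -8 + \frac{S}{2} - \frac{P}{34}$)
$15000 - u{\left(-98,14 \right)} = 15000 - \left(-8 + \frac{1}{2} \left(-98\right) - \frac{7}{17}\right) = 15000 - \left(-8 - 49 - \frac{7}{17}\right) = 15000 - - \frac{976}{17} = 15000 + \frac{976}{17} = \frac{255976}{17}$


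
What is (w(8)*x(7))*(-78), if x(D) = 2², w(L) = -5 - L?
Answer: 4056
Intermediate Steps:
x(D) = 4
(w(8)*x(7))*(-78) = ((-5 - 1*8)*4)*(-78) = ((-5 - 8)*4)*(-78) = -13*4*(-78) = -52*(-78) = 4056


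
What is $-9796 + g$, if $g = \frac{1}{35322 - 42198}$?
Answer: $- \frac{67357297}{6876} \approx -9796.0$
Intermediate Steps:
$g = - \frac{1}{6876}$ ($g = \frac{1}{-6876} = - \frac{1}{6876} \approx -0.00014543$)
$-9796 + g = -9796 - \frac{1}{6876} = - \frac{67357297}{6876}$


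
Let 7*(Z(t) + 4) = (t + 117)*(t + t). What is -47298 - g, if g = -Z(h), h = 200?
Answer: -204314/7 ≈ -29188.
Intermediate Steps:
Z(t) = -4 + 2*t*(117 + t)/7 (Z(t) = -4 + ((t + 117)*(t + t))/7 = -4 + ((117 + t)*(2*t))/7 = -4 + (2*t*(117 + t))/7 = -4 + 2*t*(117 + t)/7)
g = -126772/7 (g = -(-4 + (2/7)*200**2 + (234/7)*200) = -(-4 + (2/7)*40000 + 46800/7) = -(-4 + 80000/7 + 46800/7) = -1*126772/7 = -126772/7 ≈ -18110.)
-47298 - g = -47298 - 1*(-126772/7) = -47298 + 126772/7 = -204314/7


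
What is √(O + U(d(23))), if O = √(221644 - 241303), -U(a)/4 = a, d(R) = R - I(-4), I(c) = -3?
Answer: √(-104 + I*√19659) ≈ 5.9402 + 11.802*I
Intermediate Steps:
d(R) = 3 + R (d(R) = R - 1*(-3) = R + 3 = 3 + R)
U(a) = -4*a
O = I*√19659 (O = √(-19659) = I*√19659 ≈ 140.21*I)
√(O + U(d(23))) = √(I*√19659 - 4*(3 + 23)) = √(I*√19659 - 4*26) = √(I*√19659 - 104) = √(-104 + I*√19659)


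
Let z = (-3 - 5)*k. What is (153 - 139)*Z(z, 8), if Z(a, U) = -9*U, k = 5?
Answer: -1008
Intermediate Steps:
z = -40 (z = (-3 - 5)*5 = -8*5 = -40)
(153 - 139)*Z(z, 8) = (153 - 139)*(-9*8) = 14*(-72) = -1008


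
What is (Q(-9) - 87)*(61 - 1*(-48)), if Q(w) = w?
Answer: -10464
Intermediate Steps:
(Q(-9) - 87)*(61 - 1*(-48)) = (-9 - 87)*(61 - 1*(-48)) = -96*(61 + 48) = -96*109 = -10464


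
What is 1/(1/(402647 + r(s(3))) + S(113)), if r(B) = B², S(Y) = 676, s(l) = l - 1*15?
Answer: 402791/272286717 ≈ 0.0014793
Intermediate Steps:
s(l) = -15 + l (s(l) = l - 15 = -15 + l)
1/(1/(402647 + r(s(3))) + S(113)) = 1/(1/(402647 + (-15 + 3)²) + 676) = 1/(1/(402647 + (-12)²) + 676) = 1/(1/(402647 + 144) + 676) = 1/(1/402791 + 676) = 1/(272286717/402791) = 402791/272286717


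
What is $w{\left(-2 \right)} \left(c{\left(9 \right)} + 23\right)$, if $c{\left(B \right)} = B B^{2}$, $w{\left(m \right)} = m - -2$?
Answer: $0$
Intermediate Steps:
$w{\left(m \right)} = 2 + m$ ($w{\left(m \right)} = m + 2 = 2 + m$)
$c{\left(B \right)} = B^{3}$
$w{\left(-2 \right)} \left(c{\left(9 \right)} + 23\right) = \left(2 - 2\right) \left(9^{3} + 23\right) = 0 \left(729 + 23\right) = 0 \cdot 752 = 0$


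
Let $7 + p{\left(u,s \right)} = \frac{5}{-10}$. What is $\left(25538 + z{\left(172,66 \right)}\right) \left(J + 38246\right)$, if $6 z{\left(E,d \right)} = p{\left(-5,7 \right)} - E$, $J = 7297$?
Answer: $\frac{4646858557}{4} \approx 1.1617 \cdot 10^{9}$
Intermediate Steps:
$p{\left(u,s \right)} = - \frac{15}{2}$ ($p{\left(u,s \right)} = -7 + \frac{5}{-10} = -7 + 5 \left(- \frac{1}{10}\right) = -7 - \frac{1}{2} = - \frac{15}{2}$)
$z{\left(E,d \right)} = - \frac{5}{4} - \frac{E}{6}$ ($z{\left(E,d \right)} = \frac{- \frac{15}{2} - E}{6} = - \frac{5}{4} - \frac{E}{6}$)
$\left(25538 + z{\left(172,66 \right)}\right) \left(J + 38246\right) = \left(25538 - \frac{359}{12}\right) \left(7297 + 38246\right) = \left(25538 - \frac{359}{12}\right) 45543 = \frac{306097}{12} \cdot 45543 = \frac{4646858557}{4}$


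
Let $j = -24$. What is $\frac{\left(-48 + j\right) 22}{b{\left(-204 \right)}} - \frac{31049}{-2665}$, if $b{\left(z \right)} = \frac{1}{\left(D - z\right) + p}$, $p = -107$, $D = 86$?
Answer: $- \frac{772477831}{2665} \approx -2.8986 \cdot 10^{5}$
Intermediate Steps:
$b{\left(z \right)} = \frac{1}{-21 - z}$ ($b{\left(z \right)} = \frac{1}{\left(86 - z\right) - 107} = \frac{1}{-21 - z}$)
$\frac{\left(-48 + j\right) 22}{b{\left(-204 \right)}} - \frac{31049}{-2665} = \frac{\left(-48 - 24\right) 22}{\left(-1\right) \frac{1}{21 - 204}} - \frac{31049}{-2665} = \frac{\left(-72\right) 22}{\left(-1\right) \frac{1}{-183}} - - \frac{31049}{2665} = - \frac{1584}{\left(-1\right) \left(- \frac{1}{183}\right)} + \frac{31049}{2665} = - 1584 \frac{1}{\frac{1}{183}} + \frac{31049}{2665} = \left(-1584\right) 183 + \frac{31049}{2665} = -289872 + \frac{31049}{2665} = - \frac{772477831}{2665}$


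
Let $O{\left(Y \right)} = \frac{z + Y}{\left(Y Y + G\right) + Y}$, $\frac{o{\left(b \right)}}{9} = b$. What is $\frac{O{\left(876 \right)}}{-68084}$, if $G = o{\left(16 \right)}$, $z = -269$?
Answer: $- \frac{607}{52315473264} \approx -1.1603 \cdot 10^{-8}$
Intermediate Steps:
$o{\left(b \right)} = 9 b$
$G = 144$ ($G = 9 \cdot 16 = 144$)
$O{\left(Y \right)} = \frac{-269 + Y}{144 + Y + Y^{2}}$ ($O{\left(Y \right)} = \frac{-269 + Y}{\left(Y Y + 144\right) + Y} = \frac{-269 + Y}{\left(Y^{2} + 144\right) + Y} = \frac{-269 + Y}{\left(144 + Y^{2}\right) + Y} = \frac{-269 + Y}{144 + Y + Y^{2}}$)
$\frac{O{\left(876 \right)}}{-68084} = \frac{\frac{1}{144 + 876 + 876^{2}} \left(-269 + 876\right)}{-68084} = \frac{1}{144 + 876 + 767376} \cdot 607 \left(- \frac{1}{68084}\right) = \frac{1}{768396} \cdot 607 \left(- \frac{1}{68084}\right) = \frac{607}{768396} \left(- \frac{1}{68084}\right) = - \frac{607}{52315473264}$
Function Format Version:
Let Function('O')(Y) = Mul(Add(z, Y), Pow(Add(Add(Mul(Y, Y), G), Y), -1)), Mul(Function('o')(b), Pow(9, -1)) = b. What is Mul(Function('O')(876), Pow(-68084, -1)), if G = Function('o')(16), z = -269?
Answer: Rational(-607, 52315473264) ≈ -1.1603e-8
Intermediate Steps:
Function('o')(b) = Mul(9, b)
G = 144 (G = Mul(9, 16) = 144)
Function('O')(Y) = Mul(Pow(Add(144, Y, Pow(Y, 2)), -1), Add(-269, Y)) (Function('O')(Y) = Mul(Add(-269, Y), Pow(Add(Add(Mul(Y, Y), 144), Y), -1)) = Mul(Add(-269, Y), Pow(Add(Add(Pow(Y, 2), 144), Y), -1)) = Mul(Add(-269, Y), Pow(Add(Add(144, Pow(Y, 2)), Y), -1)) = Mul(Add(-269, Y), Pow(Add(144, Y, Pow(Y, 2)), -1)) = Mul(Pow(Add(144, Y, Pow(Y, 2)), -1), Add(-269, Y)))
Mul(Function('O')(876), Pow(-68084, -1)) = Mul(Mul(Pow(Add(144, 876, Pow(876, 2)), -1), Add(-269, 876)), Pow(-68084, -1)) = Mul(Mul(Pow(Add(144, 876, 767376), -1), 607), Rational(-1, 68084)) = Mul(Mul(Pow(768396, -1), 607), Rational(-1, 68084)) = Mul(Mul(Rational(1, 768396), 607), Rational(-1, 68084)) = Mul(Rational(607, 768396), Rational(-1, 68084)) = Rational(-607, 52315473264)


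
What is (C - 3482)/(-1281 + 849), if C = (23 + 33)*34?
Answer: 263/72 ≈ 3.6528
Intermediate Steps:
C = 1904 (C = 56*34 = 1904)
(C - 3482)/(-1281 + 849) = (1904 - 3482)/(-1281 + 849) = -1578/(-432) = -1578*(-1/432) = 263/72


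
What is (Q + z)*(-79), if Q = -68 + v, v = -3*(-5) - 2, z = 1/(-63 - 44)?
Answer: 464994/107 ≈ 4345.7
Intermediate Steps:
z = -1/107 (z = 1/(-107) = -1/107 ≈ -0.0093458)
v = 13 (v = 15 - 2 = 13)
Q = -55 (Q = -68 + 13 = -55)
(Q + z)*(-79) = (-55 - 1/107)*(-79) = -5886/107*(-79) = 464994/107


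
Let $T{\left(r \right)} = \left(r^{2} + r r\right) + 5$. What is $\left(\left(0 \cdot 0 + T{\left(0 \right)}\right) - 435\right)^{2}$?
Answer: $184900$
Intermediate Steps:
$T{\left(r \right)} = 5 + 2 r^{2}$ ($T{\left(r \right)} = \left(r^{2} + r^{2}\right) + 5 = 2 r^{2} + 5 = 5 + 2 r^{2}$)
$\left(\left(0 \cdot 0 + T{\left(0 \right)}\right) - 435\right)^{2} = \left(\left(0 \cdot 0 + \left(5 + 2 \cdot 0^{2}\right)\right) - 435\right)^{2} = \left(\left(0 + \left(5 + 2 \cdot 0\right)\right) - 435\right)^{2} = \left(\left(0 + \left(5 + 0\right)\right) - 435\right)^{2} = \left(\left(0 + 5\right) - 435\right)^{2} = \left(5 - 435\right)^{2} = \left(-430\right)^{2} = 184900$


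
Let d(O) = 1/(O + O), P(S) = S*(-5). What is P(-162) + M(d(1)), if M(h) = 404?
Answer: 1214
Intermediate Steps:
P(S) = -5*S
d(O) = 1/(2*O)
P(-162) + M(d(1)) = -5*(-162) + 404 = 810 + 404 = 1214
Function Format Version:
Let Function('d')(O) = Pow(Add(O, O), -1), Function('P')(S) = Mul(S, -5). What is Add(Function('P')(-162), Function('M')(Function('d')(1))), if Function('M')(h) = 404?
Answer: 1214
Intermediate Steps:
Function('P')(S) = Mul(-5, S)
Function('d')(O) = Mul(Rational(1, 2), Pow(O, -1)) (Function('d')(O) = Pow(Mul(2, O), -1) = Mul(Rational(1, 2), Pow(O, -1)))
Add(Function('P')(-162), Function('M')(Function('d')(1))) = Add(Mul(-5, -162), 404) = Add(810, 404) = 1214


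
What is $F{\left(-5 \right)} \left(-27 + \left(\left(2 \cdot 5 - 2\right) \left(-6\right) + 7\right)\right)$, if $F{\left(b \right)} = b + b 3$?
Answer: $1360$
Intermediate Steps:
$F{\left(b \right)} = 4 b$ ($F{\left(b \right)} = b + 3 b = 4 b$)
$F{\left(-5 \right)} \left(-27 + \left(\left(2 \cdot 5 - 2\right) \left(-6\right) + 7\right)\right) = 4 \left(-5\right) \left(-27 + \left(\left(2 \cdot 5 - 2\right) \left(-6\right) + 7\right)\right) = - 20 \left(-27 + \left(\left(10 - 2\right) \left(-6\right) + 7\right)\right) = - 20 \left(-27 + \left(8 \left(-6\right) + 7\right)\right) = - 20 \left(-27 + \left(-48 + 7\right)\right) = - 20 \left(-27 - 41\right) = \left(-20\right) \left(-68\right) = 1360$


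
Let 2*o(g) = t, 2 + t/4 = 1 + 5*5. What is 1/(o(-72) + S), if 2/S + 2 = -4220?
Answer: 2111/101327 ≈ 0.020834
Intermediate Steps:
S = -1/2111 (S = 2/(-2 - 4220) = 2/(-4222) = 2*(-1/4222) = -1/2111 ≈ -0.00047371)
t = 96 (t = -8 + 4*(1 + 5*5) = -8 + 4*(1 + 25) = -8 + 4*26 = -8 + 104 = 96)
o(g) = 48 (o(g) = (½)*96 = 48)
1/(o(-72) + S) = 1/(48 - 1/2111) = 1/(101327/2111) = 2111/101327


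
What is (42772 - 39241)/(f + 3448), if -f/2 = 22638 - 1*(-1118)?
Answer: -1177/14688 ≈ -0.080133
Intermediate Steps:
f = -47512 (f = -2*(22638 - 1*(-1118)) = -2*(22638 + 1118) = -2*23756 = -47512)
(42772 - 39241)/(f + 3448) = (42772 - 39241)/(-47512 + 3448) = 3531/(-44064) = 3531*(-1/44064) = -1177/14688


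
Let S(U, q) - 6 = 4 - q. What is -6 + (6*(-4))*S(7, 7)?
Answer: -78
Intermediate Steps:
S(U, q) = 10 - q (S(U, q) = 6 + (4 - q) = 10 - q)
-6 + (6*(-4))*S(7, 7) = -6 + (6*(-4))*(10 - 1*7) = -6 - 24*(10 - 7) = -6 - 24*3 = -6 - 72 = -78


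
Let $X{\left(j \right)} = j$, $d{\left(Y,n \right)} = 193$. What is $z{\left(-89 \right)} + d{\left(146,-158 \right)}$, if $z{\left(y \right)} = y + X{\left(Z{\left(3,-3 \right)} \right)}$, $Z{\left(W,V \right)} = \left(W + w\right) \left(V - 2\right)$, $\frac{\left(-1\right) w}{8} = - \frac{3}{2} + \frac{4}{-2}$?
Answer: $-51$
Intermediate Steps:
$w = 28$ ($w = - 8 \left(- \frac{3}{2} + \frac{4}{-2}\right) = - 8 \left(\left(-3\right) \frac{1}{2} + 4 \left(- \frac{1}{2}\right)\right) = - 8 \left(- \frac{3}{2} - 2\right) = \left(-8\right) \left(- \frac{7}{2}\right) = 28$)
$Z{\left(W,V \right)} = \left(-2 + V\right) \left(28 + W\right)$ ($Z{\left(W,V \right)} = \left(W + 28\right) \left(V - 2\right) = \left(28 + W\right) \left(-2 + V\right) = \left(-2 + V\right) \left(28 + W\right)$)
$z{\left(y \right)} = -155 + y$ ($z{\left(y \right)} = y - 155 = -155 + y$)
$z{\left(-89 \right)} + d{\left(146,-158 \right)} = \left(-155 - 89\right) + 193 = -244 + 193 = -51$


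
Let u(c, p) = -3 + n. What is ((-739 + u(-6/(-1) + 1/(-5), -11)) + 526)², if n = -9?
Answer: 50625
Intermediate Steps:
u(c, p) = -12 (u(c, p) = -3 - 9 = -12)
((-739 + u(-6/(-1) + 1/(-5), -11)) + 526)² = ((-739 - 12) + 526)² = (-751 + 526)² = (-225)² = 50625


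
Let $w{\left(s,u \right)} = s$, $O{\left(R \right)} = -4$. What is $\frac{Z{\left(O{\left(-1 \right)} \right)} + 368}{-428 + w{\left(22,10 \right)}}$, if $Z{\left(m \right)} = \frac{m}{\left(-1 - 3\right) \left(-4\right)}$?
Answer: $- \frac{1471}{1624} \approx -0.90579$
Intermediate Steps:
$Z{\left(m \right)} = \frac{m}{16}$ ($Z{\left(m \right)} = \frac{m}{\left(-4\right) \left(-4\right)} = \frac{m}{16}$)
$\frac{Z{\left(O{\left(-1 \right)} \right)} + 368}{-428 + w{\left(22,10 \right)}} = \frac{\frac{1}{16} \left(-4\right) + 368}{-428 + 22} = \frac{- \frac{1}{4} + 368}{-406} = \frac{1471}{4} \left(- \frac{1}{406}\right) = - \frac{1471}{1624}$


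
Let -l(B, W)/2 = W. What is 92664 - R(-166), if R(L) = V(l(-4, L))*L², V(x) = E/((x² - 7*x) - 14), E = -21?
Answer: 1666287830/17981 ≈ 92669.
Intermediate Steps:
l(B, W) = -2*W
V(x) = -21/(-14 + x² - 7*x) (V(x) = -21/((x² - 7*x) - 14) = -21/(-14 + x² - 7*x))
R(L) = 21*L²/(14 - 14*L - 4*L²) (R(L) = (21/(14 - (-2*L)² + 7*(-2*L)))*L² = (21/(14 - 4*L² - 14*L))*L² = (21/(14 - 14*L - 4*L²))*L² = 21*L²/(14 - 14*L - 4*L²))
92664 - R(-166) = 92664 - 21*(-166)²/(2*(7 - 7*(-166) - 2*(-166)²)) = 92664 - 21*27556/(2*(7 + 1162 - 2*27556)) = 92664 - 21*27556/(2*(7 + 1162 - 55112)) = 92664 - 21*27556/(2*(-53943)) = 92664 - 21*27556*(-1)/(2*53943) = 92664 - 1*(-96446/17981) = 92664 + 96446/17981 = 1666287830/17981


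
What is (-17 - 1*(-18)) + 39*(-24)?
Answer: -935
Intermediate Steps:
(-17 - 1*(-18)) + 39*(-24) = (-17 + 18) - 936 = 1 - 936 = -935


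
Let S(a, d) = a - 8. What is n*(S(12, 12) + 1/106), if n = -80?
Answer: -17000/53 ≈ -320.75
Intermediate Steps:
S(a, d) = -8 + a
n*(S(12, 12) + 1/106) = -80*((-8 + 12) + 1/106) = -80*(4 + 1/106) = -80*425/106 = -17000/53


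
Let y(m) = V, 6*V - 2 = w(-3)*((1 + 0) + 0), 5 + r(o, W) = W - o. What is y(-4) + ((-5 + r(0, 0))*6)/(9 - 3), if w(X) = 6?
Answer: -26/3 ≈ -8.6667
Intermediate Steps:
r(o, W) = -5 + W - o (r(o, W) = -5 + (W - o) = -5 + W - o)
V = 4/3 (V = 1/3 + (6*((1 + 0) + 0))/6 = 1/3 + (6*(1 + 0))/6 = 1/3 + (6*1)/6 = 1/3 + (1/6)*6 = 1/3 + 1 = 4/3 ≈ 1.3333)
y(m) = 4/3
y(-4) + ((-5 + r(0, 0))*6)/(9 - 3) = 4/3 + ((-5 + (-5 + 0 - 1*0))*6)/(9 - 3) = 4/3 + ((-5 + (-5 + 0 + 0))*6)/6 = 4/3 + ((-5 - 5)*6)*(1/6) = 4/3 - 10*6*(1/6) = 4/3 - 60*1/6 = 4/3 - 10 = -26/3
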